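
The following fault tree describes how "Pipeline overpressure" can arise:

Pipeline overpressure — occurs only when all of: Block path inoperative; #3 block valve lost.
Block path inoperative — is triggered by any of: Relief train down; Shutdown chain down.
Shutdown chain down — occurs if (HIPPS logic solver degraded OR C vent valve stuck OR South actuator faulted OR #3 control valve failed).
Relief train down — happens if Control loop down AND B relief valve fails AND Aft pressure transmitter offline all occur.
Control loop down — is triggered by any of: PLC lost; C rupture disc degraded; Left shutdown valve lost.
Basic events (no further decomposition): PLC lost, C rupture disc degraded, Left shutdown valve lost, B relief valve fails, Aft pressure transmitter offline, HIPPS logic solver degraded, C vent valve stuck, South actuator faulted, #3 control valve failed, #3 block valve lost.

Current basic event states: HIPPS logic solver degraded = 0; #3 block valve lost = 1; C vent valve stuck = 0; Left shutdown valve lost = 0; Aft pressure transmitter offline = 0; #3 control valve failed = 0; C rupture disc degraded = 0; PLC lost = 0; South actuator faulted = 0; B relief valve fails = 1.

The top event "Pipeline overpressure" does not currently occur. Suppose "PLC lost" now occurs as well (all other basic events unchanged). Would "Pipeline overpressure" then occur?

No

Counterfactual: set "PLC lost" to occurred.
Control loop down [OR]: PLC lost=occurs, C rupture disc degraded=not, Left shutdown valve lost=not → at least one input occurs → occurs.
Relief train down [AND]: Control loop down=occurs, B relief valve fails=occurs, Aft pressure transmitter offline=not → not all inputs occur → does not occur.
Shutdown chain down [OR]: HIPPS logic solver degraded=not, C vent valve stuck=not, South actuator faulted=not, #3 control valve failed=not → no input occurs → does not occur.
Block path inoperative [OR]: Relief train down=not, Shutdown chain down=not → no input occurs → does not occur.
Pipeline overpressure [AND]: Block path inoperative=not, #3 block valve lost=occurs → not all inputs occur → does not occur.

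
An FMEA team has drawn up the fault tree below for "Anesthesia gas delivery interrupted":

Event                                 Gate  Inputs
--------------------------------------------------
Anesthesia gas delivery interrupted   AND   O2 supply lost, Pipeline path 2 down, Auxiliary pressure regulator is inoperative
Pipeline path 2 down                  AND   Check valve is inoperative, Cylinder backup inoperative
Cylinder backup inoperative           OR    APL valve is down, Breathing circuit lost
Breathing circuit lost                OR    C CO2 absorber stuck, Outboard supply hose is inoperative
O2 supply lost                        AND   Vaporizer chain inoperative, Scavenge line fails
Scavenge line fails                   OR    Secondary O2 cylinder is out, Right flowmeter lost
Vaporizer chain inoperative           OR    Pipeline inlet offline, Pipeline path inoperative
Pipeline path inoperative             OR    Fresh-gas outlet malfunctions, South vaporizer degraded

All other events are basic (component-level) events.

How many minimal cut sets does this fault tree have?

18

Pipeline path inoperative [OR]: union of children's cut sets → 2 cut set(s).
Vaporizer chain inoperative [OR]: union of children's cut sets → 3 cut set(s).
Scavenge line fails [OR]: union of children's cut sets → 2 cut set(s).
O2 supply lost [AND]: one cut set from each child combined → 3 × 2 = 6 cut set(s).
Breathing circuit lost [OR]: union of children's cut sets → 2 cut set(s).
Cylinder backup inoperative [OR]: union of children's cut sets → 3 cut set(s).
Pipeline path 2 down [AND]: one cut set from each child combined → 1 × 3 = 3 cut set(s).
Anesthesia gas delivery interrupted [AND]: one cut set from each child combined → 6 × 3 × 1 = 18 cut set(s).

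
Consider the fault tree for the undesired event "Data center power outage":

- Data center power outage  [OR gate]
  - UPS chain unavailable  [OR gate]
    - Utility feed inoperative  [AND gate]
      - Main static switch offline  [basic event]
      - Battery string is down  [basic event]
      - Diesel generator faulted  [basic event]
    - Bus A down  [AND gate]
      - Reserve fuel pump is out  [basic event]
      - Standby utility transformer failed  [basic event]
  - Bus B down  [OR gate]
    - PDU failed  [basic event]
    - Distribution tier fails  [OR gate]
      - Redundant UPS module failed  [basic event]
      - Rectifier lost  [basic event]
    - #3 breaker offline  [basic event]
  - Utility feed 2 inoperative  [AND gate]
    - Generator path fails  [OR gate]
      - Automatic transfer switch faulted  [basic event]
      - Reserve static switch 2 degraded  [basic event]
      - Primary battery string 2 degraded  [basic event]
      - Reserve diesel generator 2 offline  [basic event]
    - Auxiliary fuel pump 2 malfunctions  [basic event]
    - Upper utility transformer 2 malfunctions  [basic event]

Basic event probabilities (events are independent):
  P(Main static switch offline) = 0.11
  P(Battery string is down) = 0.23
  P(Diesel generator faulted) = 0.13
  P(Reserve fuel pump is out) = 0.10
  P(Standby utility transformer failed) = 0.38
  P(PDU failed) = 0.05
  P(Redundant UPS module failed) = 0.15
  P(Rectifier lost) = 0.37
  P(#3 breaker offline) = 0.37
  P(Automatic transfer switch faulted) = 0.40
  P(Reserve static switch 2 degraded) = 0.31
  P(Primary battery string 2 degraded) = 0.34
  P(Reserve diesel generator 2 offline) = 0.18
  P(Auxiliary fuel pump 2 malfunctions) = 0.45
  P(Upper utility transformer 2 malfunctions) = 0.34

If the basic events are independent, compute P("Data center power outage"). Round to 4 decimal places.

0.7292

P(Utility feed inoperative) [AND] = 0.11 × 0.23 × 0.13 = 0.003289
P(Bus A down) [AND] = 0.10 × 0.38 = 0.038000
P(UPS chain unavailable) [OR] = 1 − (1−0.003289) × (1−0.038000) = 0.041164
P(Distribution tier fails) [OR] = 1 − (1−0.15) × (1−0.37) = 0.464500
P(Bus B down) [OR] = 1 − (1−0.05) × (1−0.464500) × (1−0.37) = 0.679503
P(Generator path fails) [OR] = 1 − (1−0.40) × (1−0.31) × (1−0.34) × (1−0.18) = 0.775943
P(Utility feed 2 inoperative) [AND] = 0.775943 × 0.45 × 0.34 = 0.118719
P(Data center power outage) [OR] = 1 − (1−0.041164) × (1−0.679503) × (1−0.118719) = 0.729179
Rounded to 4 decimal places: P(Data center power outage) ≈ 0.7292.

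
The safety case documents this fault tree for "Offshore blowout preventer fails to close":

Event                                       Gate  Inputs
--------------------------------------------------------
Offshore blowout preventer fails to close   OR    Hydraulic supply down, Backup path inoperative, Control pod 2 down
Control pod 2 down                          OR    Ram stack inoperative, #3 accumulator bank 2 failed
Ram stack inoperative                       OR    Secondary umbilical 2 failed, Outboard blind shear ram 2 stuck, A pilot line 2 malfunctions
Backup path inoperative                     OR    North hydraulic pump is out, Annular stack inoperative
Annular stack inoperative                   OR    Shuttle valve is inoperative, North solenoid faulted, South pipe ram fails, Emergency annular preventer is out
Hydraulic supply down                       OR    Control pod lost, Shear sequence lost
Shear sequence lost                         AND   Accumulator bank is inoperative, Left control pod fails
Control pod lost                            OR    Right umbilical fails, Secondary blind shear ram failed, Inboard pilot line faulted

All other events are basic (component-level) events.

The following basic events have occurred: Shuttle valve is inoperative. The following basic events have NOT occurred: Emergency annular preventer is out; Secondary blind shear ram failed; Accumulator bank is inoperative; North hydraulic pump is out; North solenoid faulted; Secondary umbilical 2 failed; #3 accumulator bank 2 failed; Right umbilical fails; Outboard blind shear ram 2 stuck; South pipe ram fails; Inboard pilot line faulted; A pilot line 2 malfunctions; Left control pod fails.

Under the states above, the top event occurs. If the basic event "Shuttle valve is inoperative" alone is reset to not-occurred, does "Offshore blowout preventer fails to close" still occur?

Counterfactual: set "Shuttle valve is inoperative" to not occurred.
Control pod lost [OR]: Right umbilical fails=not, Secondary blind shear ram failed=not, Inboard pilot line faulted=not → no input occurs → does not occur.
Shear sequence lost [AND]: Accumulator bank is inoperative=not, Left control pod fails=not → not all inputs occur → does not occur.
Hydraulic supply down [OR]: Control pod lost=not, Shear sequence lost=not → no input occurs → does not occur.
Annular stack inoperative [OR]: Shuttle valve is inoperative=not, North solenoid faulted=not, South pipe ram fails=not, Emergency annular preventer is out=not → no input occurs → does not occur.
Backup path inoperative [OR]: North hydraulic pump is out=not, Annular stack inoperative=not → no input occurs → does not occur.
Ram stack inoperative [OR]: Secondary umbilical 2 failed=not, Outboard blind shear ram 2 stuck=not, A pilot line 2 malfunctions=not → no input occurs → does not occur.
Control pod 2 down [OR]: Ram stack inoperative=not, #3 accumulator bank 2 failed=not → no input occurs → does not occur.
Offshore blowout preventer fails to close [OR]: Hydraulic supply down=not, Backup path inoperative=not, Control pod 2 down=not → no input occurs → does not occur.

No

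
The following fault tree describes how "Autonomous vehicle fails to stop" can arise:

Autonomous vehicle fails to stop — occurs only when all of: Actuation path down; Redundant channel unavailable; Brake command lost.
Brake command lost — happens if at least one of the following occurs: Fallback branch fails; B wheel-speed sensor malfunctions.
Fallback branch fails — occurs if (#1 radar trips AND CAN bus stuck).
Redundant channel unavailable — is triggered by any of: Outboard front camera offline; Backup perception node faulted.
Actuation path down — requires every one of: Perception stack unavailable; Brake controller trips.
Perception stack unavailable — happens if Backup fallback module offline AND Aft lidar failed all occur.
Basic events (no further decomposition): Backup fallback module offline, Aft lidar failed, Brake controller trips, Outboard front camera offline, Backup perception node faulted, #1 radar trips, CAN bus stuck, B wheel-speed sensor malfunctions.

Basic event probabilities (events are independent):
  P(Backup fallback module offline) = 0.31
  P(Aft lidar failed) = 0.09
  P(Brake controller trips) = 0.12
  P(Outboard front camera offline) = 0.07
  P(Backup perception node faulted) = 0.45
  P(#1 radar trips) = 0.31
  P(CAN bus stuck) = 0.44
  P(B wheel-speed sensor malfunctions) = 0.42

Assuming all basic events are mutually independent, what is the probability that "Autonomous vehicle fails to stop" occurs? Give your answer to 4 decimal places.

P(Perception stack unavailable) [AND] = 0.31 × 0.09 = 0.027900
P(Actuation path down) [AND] = 0.027900 × 0.12 = 0.003348
P(Redundant channel unavailable) [OR] = 1 − (1−0.07) × (1−0.45) = 0.488500
P(Fallback branch fails) [AND] = 0.31 × 0.44 = 0.136400
P(Brake command lost) [OR] = 1 − (1−0.136400) × (1−0.42) = 0.499112
P(Autonomous vehicle fails to stop) [AND] = 0.003348 × 0.488500 × 0.499112 = 0.000816
Rounded to 4 decimal places: P(Autonomous vehicle fails to stop) ≈ 0.0008.

0.0008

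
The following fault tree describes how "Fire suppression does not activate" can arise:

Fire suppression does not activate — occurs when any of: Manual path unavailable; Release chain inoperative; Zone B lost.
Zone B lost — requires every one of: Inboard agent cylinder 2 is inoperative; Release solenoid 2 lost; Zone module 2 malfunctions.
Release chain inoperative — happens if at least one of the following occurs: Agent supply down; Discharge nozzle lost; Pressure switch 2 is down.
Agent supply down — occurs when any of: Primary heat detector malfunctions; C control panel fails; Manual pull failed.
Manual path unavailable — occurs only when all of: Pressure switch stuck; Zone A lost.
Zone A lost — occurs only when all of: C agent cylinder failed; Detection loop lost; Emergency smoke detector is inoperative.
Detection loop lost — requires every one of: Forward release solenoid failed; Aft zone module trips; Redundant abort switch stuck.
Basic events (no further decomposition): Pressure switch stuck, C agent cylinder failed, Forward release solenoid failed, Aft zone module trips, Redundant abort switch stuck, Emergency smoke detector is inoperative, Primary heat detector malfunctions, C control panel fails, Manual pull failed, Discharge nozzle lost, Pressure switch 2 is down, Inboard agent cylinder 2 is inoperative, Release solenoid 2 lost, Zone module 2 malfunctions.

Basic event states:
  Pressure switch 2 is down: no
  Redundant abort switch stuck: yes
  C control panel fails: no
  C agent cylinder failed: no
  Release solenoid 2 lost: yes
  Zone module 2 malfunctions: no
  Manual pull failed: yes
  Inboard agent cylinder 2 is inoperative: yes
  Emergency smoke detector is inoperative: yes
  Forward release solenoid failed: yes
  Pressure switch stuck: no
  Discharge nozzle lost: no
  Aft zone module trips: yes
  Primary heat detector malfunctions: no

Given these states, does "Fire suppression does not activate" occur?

Detection loop lost [AND]: Forward release solenoid failed=occurs, Aft zone module trips=occurs, Redundant abort switch stuck=occurs → all inputs occur → occurs.
Zone A lost [AND]: C agent cylinder failed=not, Detection loop lost=occurs, Emergency smoke detector is inoperative=occurs → not all inputs occur → does not occur.
Manual path unavailable [AND]: Pressure switch stuck=not, Zone A lost=not → not all inputs occur → does not occur.
Agent supply down [OR]: Primary heat detector malfunctions=not, C control panel fails=not, Manual pull failed=occurs → at least one input occurs → occurs.
Release chain inoperative [OR]: Agent supply down=occurs, Discharge nozzle lost=not, Pressure switch 2 is down=not → at least one input occurs → occurs.
Zone B lost [AND]: Inboard agent cylinder 2 is inoperative=occurs, Release solenoid 2 lost=occurs, Zone module 2 malfunctions=not → not all inputs occur → does not occur.
Fire suppression does not activate [OR]: Manual path unavailable=not, Release chain inoperative=occurs, Zone B lost=not → at least one input occurs → occurs.

Yes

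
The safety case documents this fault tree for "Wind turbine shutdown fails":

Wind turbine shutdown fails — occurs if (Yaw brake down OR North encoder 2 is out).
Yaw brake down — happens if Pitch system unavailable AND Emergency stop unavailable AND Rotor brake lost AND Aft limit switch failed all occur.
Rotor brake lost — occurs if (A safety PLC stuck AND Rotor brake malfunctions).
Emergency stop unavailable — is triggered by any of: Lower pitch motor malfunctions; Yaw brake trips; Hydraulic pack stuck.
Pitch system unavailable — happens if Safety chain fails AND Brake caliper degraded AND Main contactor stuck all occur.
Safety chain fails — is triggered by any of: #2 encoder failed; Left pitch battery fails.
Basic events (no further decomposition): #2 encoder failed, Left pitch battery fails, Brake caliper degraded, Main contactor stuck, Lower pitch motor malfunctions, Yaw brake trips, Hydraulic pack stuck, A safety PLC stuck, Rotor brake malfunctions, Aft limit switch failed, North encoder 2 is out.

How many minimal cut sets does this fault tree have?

7

Safety chain fails [OR]: union of children's cut sets → 2 cut set(s).
Pitch system unavailable [AND]: one cut set from each child combined → 2 × 1 × 1 = 2 cut set(s).
Emergency stop unavailable [OR]: union of children's cut sets → 3 cut set(s).
Rotor brake lost [AND]: one cut set from each child combined → 1 × 1 = 1 cut set(s).
Yaw brake down [AND]: one cut set from each child combined → 2 × 3 × 1 × 1 = 6 cut set(s).
Wind turbine shutdown fails [OR]: union of children's cut sets → 7 cut set(s).
Minimal cut sets: {#2 encoder failed, A safety PLC stuck, Aft limit switch failed, Brake caliper degraded, Lower pitch motor malfunctions, Main contactor stuck, Rotor brake malfunctions}; {#2 encoder failed, A safety PLC stuck, Aft limit switch failed, Brake caliper degraded, Main contactor stuck, Rotor brake malfunctions, Yaw brake trips}; {#2 encoder failed, A safety PLC stuck, Aft limit switch failed, Brake caliper degraded, Hydraulic pack stuck, Main contactor stuck, Rotor brake malfunctions}; {A safety PLC stuck, Aft limit switch failed, Brake caliper degraded, Left pitch battery fails, Lower pitch motor malfunctions, Main contactor stuck, Rotor brake malfunctions}; {A safety PLC stuck, Aft limit switch failed, Brake caliper degraded, Left pitch battery fails, Main contactor stuck, Rotor brake malfunctions, Yaw brake trips}; {A safety PLC stuck, Aft limit switch failed, Brake caliper degraded, Hydraulic pack stuck, Left pitch battery fails, Main contactor stuck, Rotor brake malfunctions}; {North encoder 2 is out}.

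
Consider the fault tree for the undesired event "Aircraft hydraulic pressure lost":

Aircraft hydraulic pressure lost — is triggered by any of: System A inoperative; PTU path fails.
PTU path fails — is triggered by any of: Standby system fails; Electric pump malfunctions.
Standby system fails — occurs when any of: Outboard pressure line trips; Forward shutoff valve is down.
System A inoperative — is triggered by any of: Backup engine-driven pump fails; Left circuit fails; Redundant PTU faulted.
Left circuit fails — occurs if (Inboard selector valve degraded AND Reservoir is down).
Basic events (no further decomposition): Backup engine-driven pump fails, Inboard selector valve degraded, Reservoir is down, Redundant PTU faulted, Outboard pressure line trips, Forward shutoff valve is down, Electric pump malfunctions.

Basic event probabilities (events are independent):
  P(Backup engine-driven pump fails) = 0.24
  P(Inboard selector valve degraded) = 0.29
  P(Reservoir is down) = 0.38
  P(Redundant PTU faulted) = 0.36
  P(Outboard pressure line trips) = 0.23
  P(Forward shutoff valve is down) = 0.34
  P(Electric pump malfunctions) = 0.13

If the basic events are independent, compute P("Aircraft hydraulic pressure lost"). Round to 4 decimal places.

0.8086

P(Left circuit fails) [AND] = 0.29 × 0.38 = 0.110200
P(System A inoperative) [OR] = 1 − (1−0.24) × (1−0.110200) × (1−0.36) = 0.567201
P(Standby system fails) [OR] = 1 − (1−0.23) × (1−0.34) = 0.491800
P(PTU path fails) [OR] = 1 − (1−0.491800) × (1−0.13) = 0.557866
P(Aircraft hydraulic pressure lost) [OR] = 1 − (1−0.567201) × (1−0.557866) = 0.808645
Rounded to 4 decimal places: P(Aircraft hydraulic pressure lost) ≈ 0.8086.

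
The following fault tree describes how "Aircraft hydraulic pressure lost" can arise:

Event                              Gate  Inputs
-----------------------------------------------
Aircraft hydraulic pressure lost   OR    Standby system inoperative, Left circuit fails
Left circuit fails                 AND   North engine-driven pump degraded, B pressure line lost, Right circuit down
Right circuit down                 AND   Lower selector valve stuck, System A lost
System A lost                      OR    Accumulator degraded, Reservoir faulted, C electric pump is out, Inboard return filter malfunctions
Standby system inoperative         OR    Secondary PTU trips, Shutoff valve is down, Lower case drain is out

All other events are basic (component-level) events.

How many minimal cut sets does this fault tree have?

Standby system inoperative [OR]: union of children's cut sets → 3 cut set(s).
System A lost [OR]: union of children's cut sets → 4 cut set(s).
Right circuit down [AND]: one cut set from each child combined → 1 × 4 = 4 cut set(s).
Left circuit fails [AND]: one cut set from each child combined → 1 × 1 × 4 = 4 cut set(s).
Aircraft hydraulic pressure lost [OR]: union of children's cut sets → 7 cut set(s).
Minimal cut sets: {Secondary PTU trips}; {Shutoff valve is down}; {Lower case drain is out}; {Accumulator degraded, B pressure line lost, Lower selector valve stuck, North engine-driven pump degraded}; {B pressure line lost, Lower selector valve stuck, North engine-driven pump degraded, Reservoir faulted}; {B pressure line lost, C electric pump is out, Lower selector valve stuck, North engine-driven pump degraded}; {B pressure line lost, Inboard return filter malfunctions, Lower selector valve stuck, North engine-driven pump degraded}.

7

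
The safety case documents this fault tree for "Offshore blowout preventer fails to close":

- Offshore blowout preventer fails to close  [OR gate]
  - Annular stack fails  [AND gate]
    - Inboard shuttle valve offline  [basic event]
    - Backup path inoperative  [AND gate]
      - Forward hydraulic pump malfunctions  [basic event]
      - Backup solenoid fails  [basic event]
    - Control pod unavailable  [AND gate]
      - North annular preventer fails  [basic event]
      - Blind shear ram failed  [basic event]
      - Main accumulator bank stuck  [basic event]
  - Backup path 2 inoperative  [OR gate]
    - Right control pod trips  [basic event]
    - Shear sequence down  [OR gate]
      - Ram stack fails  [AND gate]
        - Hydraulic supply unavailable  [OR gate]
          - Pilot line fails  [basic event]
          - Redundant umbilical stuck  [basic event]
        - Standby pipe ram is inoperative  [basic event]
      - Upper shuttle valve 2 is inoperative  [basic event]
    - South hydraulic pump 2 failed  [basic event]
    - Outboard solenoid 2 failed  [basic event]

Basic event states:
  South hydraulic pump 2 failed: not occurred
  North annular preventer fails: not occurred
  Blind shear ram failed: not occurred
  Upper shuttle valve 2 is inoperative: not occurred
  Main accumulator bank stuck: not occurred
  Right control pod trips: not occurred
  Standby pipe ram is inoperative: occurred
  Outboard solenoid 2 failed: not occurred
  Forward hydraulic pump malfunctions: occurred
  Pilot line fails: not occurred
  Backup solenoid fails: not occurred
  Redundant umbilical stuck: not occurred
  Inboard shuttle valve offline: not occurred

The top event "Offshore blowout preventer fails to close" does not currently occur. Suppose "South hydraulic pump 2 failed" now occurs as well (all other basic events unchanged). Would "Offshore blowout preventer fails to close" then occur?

Counterfactual: set "South hydraulic pump 2 failed" to occurred.
Backup path inoperative [AND]: Forward hydraulic pump malfunctions=occurs, Backup solenoid fails=not → not all inputs occur → does not occur.
Control pod unavailable [AND]: North annular preventer fails=not, Blind shear ram failed=not, Main accumulator bank stuck=not → not all inputs occur → does not occur.
Annular stack fails [AND]: Inboard shuttle valve offline=not, Backup path inoperative=not, Control pod unavailable=not → not all inputs occur → does not occur.
Hydraulic supply unavailable [OR]: Pilot line fails=not, Redundant umbilical stuck=not → no input occurs → does not occur.
Ram stack fails [AND]: Hydraulic supply unavailable=not, Standby pipe ram is inoperative=occurs → not all inputs occur → does not occur.
Shear sequence down [OR]: Ram stack fails=not, Upper shuttle valve 2 is inoperative=not → no input occurs → does not occur.
Backup path 2 inoperative [OR]: Right control pod trips=not, Shear sequence down=not, South hydraulic pump 2 failed=occurs, Outboard solenoid 2 failed=not → at least one input occurs → occurs.
Offshore blowout preventer fails to close [OR]: Annular stack fails=not, Backup path 2 inoperative=occurs → at least one input occurs → occurs.

Yes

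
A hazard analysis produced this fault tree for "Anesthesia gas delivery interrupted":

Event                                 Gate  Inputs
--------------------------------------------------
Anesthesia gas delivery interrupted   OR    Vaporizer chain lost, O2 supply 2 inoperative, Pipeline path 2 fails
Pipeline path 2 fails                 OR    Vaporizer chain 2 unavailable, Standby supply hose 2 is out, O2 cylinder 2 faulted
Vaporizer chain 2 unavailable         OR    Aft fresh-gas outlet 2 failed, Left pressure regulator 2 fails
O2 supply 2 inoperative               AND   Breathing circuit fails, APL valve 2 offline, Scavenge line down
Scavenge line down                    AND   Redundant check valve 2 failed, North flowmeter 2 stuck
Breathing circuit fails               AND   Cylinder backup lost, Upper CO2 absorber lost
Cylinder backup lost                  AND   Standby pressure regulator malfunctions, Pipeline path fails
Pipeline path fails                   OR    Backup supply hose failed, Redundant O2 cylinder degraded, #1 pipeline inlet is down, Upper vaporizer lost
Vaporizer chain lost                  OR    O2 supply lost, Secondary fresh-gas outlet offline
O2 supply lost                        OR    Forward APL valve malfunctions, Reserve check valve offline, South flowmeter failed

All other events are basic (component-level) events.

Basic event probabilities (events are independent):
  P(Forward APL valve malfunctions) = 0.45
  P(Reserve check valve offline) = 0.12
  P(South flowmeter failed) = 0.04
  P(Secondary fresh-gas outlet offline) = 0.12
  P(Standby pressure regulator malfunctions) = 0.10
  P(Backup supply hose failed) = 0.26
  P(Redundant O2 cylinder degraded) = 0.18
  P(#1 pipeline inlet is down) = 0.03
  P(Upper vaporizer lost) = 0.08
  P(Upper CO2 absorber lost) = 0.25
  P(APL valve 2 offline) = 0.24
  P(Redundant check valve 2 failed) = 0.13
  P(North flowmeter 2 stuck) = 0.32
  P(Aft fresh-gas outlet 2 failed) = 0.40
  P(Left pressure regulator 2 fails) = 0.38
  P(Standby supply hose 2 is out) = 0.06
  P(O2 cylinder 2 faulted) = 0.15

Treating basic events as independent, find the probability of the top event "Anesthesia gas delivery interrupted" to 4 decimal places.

P(O2 supply lost) [OR] = 1 − (1−0.45) × (1−0.12) × (1−0.04) = 0.535360
P(Vaporizer chain lost) [OR] = 1 − (1−0.535360) × (1−0.12) = 0.591117
P(Pipeline path fails) [OR] = 1 − (1−0.26) × (1−0.18) × (1−0.03) × (1−0.08) = 0.458492
P(Cylinder backup lost) [AND] = 0.10 × 0.458492 = 0.045849
P(Breathing circuit fails) [AND] = 0.045849 × 0.25 = 0.011462
P(Scavenge line down) [AND] = 0.13 × 0.32 = 0.041600
P(O2 supply 2 inoperative) [AND] = 0.011462 × 0.24 × 0.041600 = 0.000114
P(Vaporizer chain 2 unavailable) [OR] = 1 − (1−0.40) × (1−0.38) = 0.628000
P(Pipeline path 2 fails) [OR] = 1 − (1−0.628000) × (1−0.06) × (1−0.15) = 0.702772
P(Anesthesia gas delivery interrupted) [OR] = 1 − (1−0.591117) × (1−0.000114) × (1−0.702772) = 0.878482
Rounded to 4 decimal places: P(Anesthesia gas delivery interrupted) ≈ 0.8785.

0.8785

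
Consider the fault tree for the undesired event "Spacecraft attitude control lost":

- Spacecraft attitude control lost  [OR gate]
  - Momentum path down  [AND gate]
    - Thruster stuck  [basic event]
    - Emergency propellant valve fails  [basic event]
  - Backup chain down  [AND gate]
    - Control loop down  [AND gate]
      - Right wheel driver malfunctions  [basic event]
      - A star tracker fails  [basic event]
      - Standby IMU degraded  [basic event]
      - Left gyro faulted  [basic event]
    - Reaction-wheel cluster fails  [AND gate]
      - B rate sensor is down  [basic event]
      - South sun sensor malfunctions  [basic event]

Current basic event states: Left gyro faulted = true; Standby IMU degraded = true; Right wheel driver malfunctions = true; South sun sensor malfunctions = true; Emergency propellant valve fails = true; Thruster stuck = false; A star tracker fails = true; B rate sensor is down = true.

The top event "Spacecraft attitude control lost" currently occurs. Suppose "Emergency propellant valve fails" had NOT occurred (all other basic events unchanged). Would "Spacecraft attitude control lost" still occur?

Counterfactual: set "Emergency propellant valve fails" to not occurred.
Momentum path down [AND]: Thruster stuck=not, Emergency propellant valve fails=not → not all inputs occur → does not occur.
Control loop down [AND]: Right wheel driver malfunctions=occurs, A star tracker fails=occurs, Standby IMU degraded=occurs, Left gyro faulted=occurs → all inputs occur → occurs.
Reaction-wheel cluster fails [AND]: B rate sensor is down=occurs, South sun sensor malfunctions=occurs → all inputs occur → occurs.
Backup chain down [AND]: Control loop down=occurs, Reaction-wheel cluster fails=occurs → all inputs occur → occurs.
Spacecraft attitude control lost [OR]: Momentum path down=not, Backup chain down=occurs → at least one input occurs → occurs.

Yes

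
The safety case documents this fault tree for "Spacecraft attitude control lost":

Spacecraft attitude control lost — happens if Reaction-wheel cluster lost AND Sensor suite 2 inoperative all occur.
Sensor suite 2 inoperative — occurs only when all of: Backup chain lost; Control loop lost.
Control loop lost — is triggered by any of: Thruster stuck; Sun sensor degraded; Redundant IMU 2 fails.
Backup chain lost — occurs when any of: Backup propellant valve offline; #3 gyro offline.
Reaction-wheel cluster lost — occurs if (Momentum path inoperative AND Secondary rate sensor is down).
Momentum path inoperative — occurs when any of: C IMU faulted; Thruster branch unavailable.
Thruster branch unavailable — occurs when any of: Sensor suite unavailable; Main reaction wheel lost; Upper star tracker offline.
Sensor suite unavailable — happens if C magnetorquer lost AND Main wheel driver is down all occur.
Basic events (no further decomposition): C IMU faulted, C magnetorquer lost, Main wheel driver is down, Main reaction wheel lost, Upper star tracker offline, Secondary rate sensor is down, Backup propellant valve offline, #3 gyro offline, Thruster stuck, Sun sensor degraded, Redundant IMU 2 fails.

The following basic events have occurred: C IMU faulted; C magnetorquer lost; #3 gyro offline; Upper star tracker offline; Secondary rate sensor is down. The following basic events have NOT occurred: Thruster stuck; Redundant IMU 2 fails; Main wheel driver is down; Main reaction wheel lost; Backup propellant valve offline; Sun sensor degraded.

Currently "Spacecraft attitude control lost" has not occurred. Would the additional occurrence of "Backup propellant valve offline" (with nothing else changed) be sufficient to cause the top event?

Counterfactual: set "Backup propellant valve offline" to occurred.
Sensor suite unavailable [AND]: C magnetorquer lost=occurs, Main wheel driver is down=not → not all inputs occur → does not occur.
Thruster branch unavailable [OR]: Sensor suite unavailable=not, Main reaction wheel lost=not, Upper star tracker offline=occurs → at least one input occurs → occurs.
Momentum path inoperative [OR]: C IMU faulted=occurs, Thruster branch unavailable=occurs → at least one input occurs → occurs.
Reaction-wheel cluster lost [AND]: Momentum path inoperative=occurs, Secondary rate sensor is down=occurs → all inputs occur → occurs.
Backup chain lost [OR]: Backup propellant valve offline=occurs, #3 gyro offline=occurs → at least one input occurs → occurs.
Control loop lost [OR]: Thruster stuck=not, Sun sensor degraded=not, Redundant IMU 2 fails=not → no input occurs → does not occur.
Sensor suite 2 inoperative [AND]: Backup chain lost=occurs, Control loop lost=not → not all inputs occur → does not occur.
Spacecraft attitude control lost [AND]: Reaction-wheel cluster lost=occurs, Sensor suite 2 inoperative=not → not all inputs occur → does not occur.

No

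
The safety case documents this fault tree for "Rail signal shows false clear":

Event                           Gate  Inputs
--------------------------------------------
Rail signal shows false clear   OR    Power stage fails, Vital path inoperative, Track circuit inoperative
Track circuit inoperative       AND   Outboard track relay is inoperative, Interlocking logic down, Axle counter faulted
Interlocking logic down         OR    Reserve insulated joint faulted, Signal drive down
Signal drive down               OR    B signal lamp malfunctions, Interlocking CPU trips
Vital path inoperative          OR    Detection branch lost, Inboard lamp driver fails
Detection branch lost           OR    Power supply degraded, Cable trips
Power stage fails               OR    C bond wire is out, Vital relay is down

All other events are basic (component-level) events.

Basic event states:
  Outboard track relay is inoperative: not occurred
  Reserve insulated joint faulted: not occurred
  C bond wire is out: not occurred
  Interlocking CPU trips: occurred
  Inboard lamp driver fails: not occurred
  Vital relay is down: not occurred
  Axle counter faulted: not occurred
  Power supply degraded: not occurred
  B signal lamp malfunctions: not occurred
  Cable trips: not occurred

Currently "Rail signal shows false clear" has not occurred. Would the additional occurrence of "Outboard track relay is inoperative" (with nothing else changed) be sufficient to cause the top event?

Counterfactual: set "Outboard track relay is inoperative" to occurred.
Power stage fails [OR]: C bond wire is out=not, Vital relay is down=not → no input occurs → does not occur.
Detection branch lost [OR]: Power supply degraded=not, Cable trips=not → no input occurs → does not occur.
Vital path inoperative [OR]: Detection branch lost=not, Inboard lamp driver fails=not → no input occurs → does not occur.
Signal drive down [OR]: B signal lamp malfunctions=not, Interlocking CPU trips=occurs → at least one input occurs → occurs.
Interlocking logic down [OR]: Reserve insulated joint faulted=not, Signal drive down=occurs → at least one input occurs → occurs.
Track circuit inoperative [AND]: Outboard track relay is inoperative=occurs, Interlocking logic down=occurs, Axle counter faulted=not → not all inputs occur → does not occur.
Rail signal shows false clear [OR]: Power stage fails=not, Vital path inoperative=not, Track circuit inoperative=not → no input occurs → does not occur.

No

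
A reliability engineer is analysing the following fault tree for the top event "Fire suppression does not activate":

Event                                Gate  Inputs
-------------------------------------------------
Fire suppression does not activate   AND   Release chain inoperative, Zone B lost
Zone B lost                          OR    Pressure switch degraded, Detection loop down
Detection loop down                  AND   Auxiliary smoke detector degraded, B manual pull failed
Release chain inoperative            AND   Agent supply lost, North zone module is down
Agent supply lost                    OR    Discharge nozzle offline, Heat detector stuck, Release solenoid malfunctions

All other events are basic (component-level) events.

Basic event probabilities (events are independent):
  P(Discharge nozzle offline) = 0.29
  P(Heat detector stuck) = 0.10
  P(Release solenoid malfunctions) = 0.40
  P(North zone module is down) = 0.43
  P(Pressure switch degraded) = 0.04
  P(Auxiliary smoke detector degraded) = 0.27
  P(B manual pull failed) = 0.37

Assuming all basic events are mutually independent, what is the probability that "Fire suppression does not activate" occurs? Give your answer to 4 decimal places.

P(Agent supply lost) [OR] = 1 − (1−0.29) × (1−0.10) × (1−0.40) = 0.616600
P(Release chain inoperative) [AND] = 0.616600 × 0.43 = 0.265138
P(Detection loop down) [AND] = 0.27 × 0.37 = 0.099900
P(Zone B lost) [OR] = 1 − (1−0.04) × (1−0.099900) = 0.135904
P(Fire suppression does not activate) [AND] = 0.265138 × 0.135904 = 0.036033
Rounded to 4 decimal places: P(Fire suppression does not activate) ≈ 0.0360.

0.0360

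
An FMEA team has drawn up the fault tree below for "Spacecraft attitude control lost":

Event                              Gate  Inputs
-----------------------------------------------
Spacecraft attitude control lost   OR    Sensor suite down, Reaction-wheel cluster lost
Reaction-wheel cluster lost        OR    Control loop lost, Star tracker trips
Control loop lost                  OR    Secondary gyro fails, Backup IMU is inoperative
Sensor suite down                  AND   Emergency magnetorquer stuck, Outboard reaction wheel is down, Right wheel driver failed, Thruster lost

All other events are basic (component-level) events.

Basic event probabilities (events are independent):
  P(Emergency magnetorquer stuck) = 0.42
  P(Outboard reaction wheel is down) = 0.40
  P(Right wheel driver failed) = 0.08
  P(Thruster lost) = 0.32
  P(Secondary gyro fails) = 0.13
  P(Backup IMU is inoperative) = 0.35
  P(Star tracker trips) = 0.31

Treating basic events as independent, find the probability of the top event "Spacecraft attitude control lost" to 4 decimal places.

P(Sensor suite down) [AND] = 0.42 × 0.40 × 0.08 × 0.32 = 0.004301
P(Control loop lost) [OR] = 1 − (1−0.13) × (1−0.35) = 0.434500
P(Reaction-wheel cluster lost) [OR] = 1 − (1−0.434500) × (1−0.31) = 0.609805
P(Spacecraft attitude control lost) [OR] = 1 − (1−0.004301) × (1−0.609805) = 0.611483
Rounded to 4 decimal places: P(Spacecraft attitude control lost) ≈ 0.6115.

0.6115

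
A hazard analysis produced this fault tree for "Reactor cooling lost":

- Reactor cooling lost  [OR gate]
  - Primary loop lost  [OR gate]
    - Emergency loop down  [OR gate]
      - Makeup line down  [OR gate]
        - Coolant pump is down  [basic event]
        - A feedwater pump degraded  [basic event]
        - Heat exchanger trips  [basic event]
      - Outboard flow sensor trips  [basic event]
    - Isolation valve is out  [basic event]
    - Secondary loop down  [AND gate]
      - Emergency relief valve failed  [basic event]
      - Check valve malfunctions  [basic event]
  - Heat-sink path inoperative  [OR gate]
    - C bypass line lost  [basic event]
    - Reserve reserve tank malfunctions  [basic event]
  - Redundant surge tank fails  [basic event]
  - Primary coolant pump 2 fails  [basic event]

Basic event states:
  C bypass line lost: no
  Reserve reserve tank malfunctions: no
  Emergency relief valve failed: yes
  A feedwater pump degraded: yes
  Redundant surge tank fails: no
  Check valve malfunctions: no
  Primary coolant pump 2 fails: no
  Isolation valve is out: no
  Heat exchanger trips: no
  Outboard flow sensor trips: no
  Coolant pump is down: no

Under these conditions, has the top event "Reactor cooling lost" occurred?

Yes

Makeup line down [OR]: Coolant pump is down=not, A feedwater pump degraded=occurs, Heat exchanger trips=not → at least one input occurs → occurs.
Emergency loop down [OR]: Makeup line down=occurs, Outboard flow sensor trips=not → at least one input occurs → occurs.
Secondary loop down [AND]: Emergency relief valve failed=occurs, Check valve malfunctions=not → not all inputs occur → does not occur.
Primary loop lost [OR]: Emergency loop down=occurs, Isolation valve is out=not, Secondary loop down=not → at least one input occurs → occurs.
Heat-sink path inoperative [OR]: C bypass line lost=not, Reserve reserve tank malfunctions=not → no input occurs → does not occur.
Reactor cooling lost [OR]: Primary loop lost=occurs, Heat-sink path inoperative=not, Redundant surge tank fails=not, Primary coolant pump 2 fails=not → at least one input occurs → occurs.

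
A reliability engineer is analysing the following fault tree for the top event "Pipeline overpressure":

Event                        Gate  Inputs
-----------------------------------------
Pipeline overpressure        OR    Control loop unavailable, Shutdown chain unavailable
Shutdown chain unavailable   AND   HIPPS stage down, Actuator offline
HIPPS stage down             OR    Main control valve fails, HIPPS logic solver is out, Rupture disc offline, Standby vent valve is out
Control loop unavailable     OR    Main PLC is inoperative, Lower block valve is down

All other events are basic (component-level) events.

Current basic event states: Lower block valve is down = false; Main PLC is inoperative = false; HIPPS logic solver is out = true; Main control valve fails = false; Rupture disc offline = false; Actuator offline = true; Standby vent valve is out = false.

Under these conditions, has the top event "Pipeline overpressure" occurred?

Yes

Control loop unavailable [OR]: Main PLC is inoperative=not, Lower block valve is down=not → no input occurs → does not occur.
HIPPS stage down [OR]: Main control valve fails=not, HIPPS logic solver is out=occurs, Rupture disc offline=not, Standby vent valve is out=not → at least one input occurs → occurs.
Shutdown chain unavailable [AND]: HIPPS stage down=occurs, Actuator offline=occurs → all inputs occur → occurs.
Pipeline overpressure [OR]: Control loop unavailable=not, Shutdown chain unavailable=occurs → at least one input occurs → occurs.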